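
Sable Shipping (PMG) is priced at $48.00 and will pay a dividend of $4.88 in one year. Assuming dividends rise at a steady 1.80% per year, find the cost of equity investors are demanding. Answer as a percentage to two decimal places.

11.97%

Rearranging the constant-growth DDM: r = D₁/P₀ + g.
r = 4.8800 / 48.00 + 0.018 = 0.10167 + 0.018 = 0.11967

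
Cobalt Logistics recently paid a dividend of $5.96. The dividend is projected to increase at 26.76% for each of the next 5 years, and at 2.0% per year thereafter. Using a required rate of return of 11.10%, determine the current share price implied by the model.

$174.20

Two-stage DDM. Project D₁…D_5 at 0.2676, terminal growth 0.02, discount at r = 0.111.
D_1 = 7.5549
D_2 = 9.5766
D_3 = 12.1393
D_4 = 15.3878
D_5 = 19.5055
Terminal value at t=5: TV = D_6/(r−g) = 19.8956/(0.111−0.02) = 218.6332
P₀ = 7.5549/(1+0.111)^1 + 9.5766/(1+0.111)^2 + 12.1393/(1+0.111)^3 + 15.3878/(1+0.111)^4 + 19.5055/(1+0.111)^5 + 218.6332/(1+0.111)^5 = 174.1997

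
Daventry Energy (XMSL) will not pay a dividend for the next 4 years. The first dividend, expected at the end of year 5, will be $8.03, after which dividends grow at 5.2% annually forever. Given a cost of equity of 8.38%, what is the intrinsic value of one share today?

$183.02

Deferred-dividend DDM. At t=4 the remaining stream is a growing perpetuity with first payment D_5 = 8.03.
V_4 = D_5/(r−g) = 8.03/(0.0838−0.052) = 252.5157
P₀ = V_4/(1+r)^4 = 252.5157/(1+0.0838)^4 = 183.0172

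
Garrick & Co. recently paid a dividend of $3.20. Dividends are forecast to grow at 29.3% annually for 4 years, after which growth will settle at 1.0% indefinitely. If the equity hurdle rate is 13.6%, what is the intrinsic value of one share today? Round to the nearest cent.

$60.93

Two-stage DDM. Project D₁…D_4 at 0.293, terminal growth 0.01, discount at r = 0.136.
D_1 = 4.1376
D_2 = 5.3499
D_3 = 6.9174
D_4 = 8.9443
Terminal value at t=4: TV = D_5/(r−g) = 9.0337/(0.136−0.01) = 71.6960
P₀ = 4.1376/(1+0.136)^1 + 5.3499/(1+0.136)^2 + 6.9174/(1+0.136)^3 + 8.9443/(1+0.136)^4 + 71.6960/(1+0.136)^4 = 60.9280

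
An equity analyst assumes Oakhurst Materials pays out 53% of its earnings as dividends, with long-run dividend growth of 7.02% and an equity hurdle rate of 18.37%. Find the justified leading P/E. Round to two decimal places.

Justified leading P/E = b/(r−g) = 0.53/(0.1837−0.0702) = 4.6696

4.67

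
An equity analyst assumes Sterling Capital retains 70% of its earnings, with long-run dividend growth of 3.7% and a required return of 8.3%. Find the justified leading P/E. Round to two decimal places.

6.52

Payout ratio b = 1 − 0.70 = 0.30.
Justified leading P/E = b/(r−g) = 0.30/(0.083−0.037) = 6.5217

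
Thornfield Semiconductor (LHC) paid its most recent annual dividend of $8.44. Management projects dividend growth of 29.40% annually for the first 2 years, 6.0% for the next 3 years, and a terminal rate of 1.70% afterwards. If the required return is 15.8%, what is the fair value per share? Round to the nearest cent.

Three-stage DDM. Project D₁…D_5; terminal Gordon value at t=5 with g = 0.017; discount at r = 0.158.
D_1 = 10.9214
D_2 = 14.1322
D_3 = 14.9802
D_4 = 15.8790
D_5 = 16.8317
TV_5 = 17.1179/(0.158−0.017) = 121.4033
P₀ = Σ Dₜ/(1+r)ᵗ + TV_5/(1+r)^5 = 104.8334

$104.83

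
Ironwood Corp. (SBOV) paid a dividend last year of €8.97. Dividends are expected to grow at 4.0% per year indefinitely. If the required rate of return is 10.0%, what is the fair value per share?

€155.48

Gordon growth model: P₀ = D₁/(r − g). D₁ = 8.97 × (1 + 0.04) = 9.3288.
P₀ = 9.3288 / (0.1 − 0.04) = 9.3288 / 0.06 = 155.4800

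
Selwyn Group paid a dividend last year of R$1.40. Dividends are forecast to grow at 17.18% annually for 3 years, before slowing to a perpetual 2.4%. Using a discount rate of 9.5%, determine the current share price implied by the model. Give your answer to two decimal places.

R$29.56

Two-stage DDM. Project D₁…D_3 at 0.1718, terminal growth 0.024, discount at r = 0.095.
D_1 = 1.6405
D_2 = 1.9224
D_3 = 2.2526
Terminal value at t=3: TV = D_4/(r−g) = 2.3067/(0.095−0.024) = 32.4885
P₀ = 1.6405/(1+0.095)^1 + 1.9224/(1+0.095)^2 + 2.2526/(1+0.095)^3 + 32.4885/(1+0.095)^3 = 29.5622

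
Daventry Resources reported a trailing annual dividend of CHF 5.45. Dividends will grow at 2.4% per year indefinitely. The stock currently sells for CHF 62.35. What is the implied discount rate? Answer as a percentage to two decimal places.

11.35%

Rearranging the constant-growth DDM: r = D₁/P₀ + g.
D₁ = 5.45 × (1 + 0.024) = 5.5808.
r = 5.5808 / 62.35 + 0.024 = 0.08951 + 0.024 = 0.11351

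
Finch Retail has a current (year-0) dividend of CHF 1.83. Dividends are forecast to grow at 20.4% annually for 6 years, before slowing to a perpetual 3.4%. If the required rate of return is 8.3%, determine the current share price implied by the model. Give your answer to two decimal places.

CHF 89.07

Two-stage DDM. Project D₁…D_6 at 0.204, terminal growth 0.034, discount at r = 0.083.
D_1 = 2.2033
D_2 = 2.6528
D_3 = 3.1940
D_4 = 3.8455
D_5 = 4.6300
D_6 = 5.5746
Terminal value at t=6: TV = D_7/(r−g) = 5.7641/(0.083−0.034) = 117.6344
P₀ = 2.2033/(1+0.083)^1 + 2.6528/(1+0.083)^2 + 3.1940/(1+0.083)^3 + 3.8455/(1+0.083)^4 + 4.6300/(1+0.083)^5 + 5.5746/(1+0.083)^6 + 117.6344/(1+0.083)^6 = 89.0748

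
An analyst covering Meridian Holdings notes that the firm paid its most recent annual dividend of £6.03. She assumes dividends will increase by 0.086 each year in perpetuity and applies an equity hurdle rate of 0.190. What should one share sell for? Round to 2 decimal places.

£62.97

Gordon growth model: P₀ = D₁/(r − g). D₁ = 6.03 × (1 + 0.086) = 6.5486.
P₀ = 6.5486 / (0.19 − 0.086) = 6.5486 / 0.104 = 62.9671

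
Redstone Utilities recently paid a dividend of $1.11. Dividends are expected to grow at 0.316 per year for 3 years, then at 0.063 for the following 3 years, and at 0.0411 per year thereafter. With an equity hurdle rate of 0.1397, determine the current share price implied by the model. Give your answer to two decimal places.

Three-stage DDM. Project D₁…D_6; terminal Gordon value at t=6 with g = 0.0411; discount at r = 0.1397.
D_1 = 1.4608
D_2 = 1.9224
D_3 = 2.5298
D_4 = 2.6892
D_5 = 2.8586
D_6 = 3.0387
TV_6 = 3.1636/(0.1397−0.0411) = 32.0853
P₀ = Σ Dₜ/(1+r)ᵗ + TV_6/(1+r)^6 = 23.5784

$23.58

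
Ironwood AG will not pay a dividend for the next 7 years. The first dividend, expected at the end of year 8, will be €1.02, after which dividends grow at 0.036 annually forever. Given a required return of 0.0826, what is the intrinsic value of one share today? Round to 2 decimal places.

€12.56

Deferred-dividend DDM. At t=7 the remaining stream is a growing perpetuity with first payment D_8 = 1.02.
V_7 = D_8/(r−g) = 1.02/(0.0826−0.036) = 21.8884
P₀ = V_7/(1+r)^7 = 21.8884/(1+0.0826)^7 = 12.5585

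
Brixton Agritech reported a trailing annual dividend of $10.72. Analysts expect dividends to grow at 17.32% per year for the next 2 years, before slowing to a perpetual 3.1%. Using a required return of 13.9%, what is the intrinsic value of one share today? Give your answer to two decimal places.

Two-stage DDM. Project D₁…D_2 at 0.1732, terminal growth 0.031, discount at r = 0.139.
D_1 = 12.5767
D_2 = 14.7550
Terminal value at t=2: TV = D_3/(r−g) = 15.2124/(0.139−0.031) = 140.8555
P₀ = 12.5767/(1+0.139)^1 + 14.7550/(1+0.139)^2 + 140.8555/(1+0.139)^2 = 130.9894

$130.99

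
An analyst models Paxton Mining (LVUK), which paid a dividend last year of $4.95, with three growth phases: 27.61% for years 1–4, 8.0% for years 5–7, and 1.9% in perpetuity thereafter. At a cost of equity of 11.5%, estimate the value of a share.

Three-stage DDM. Project D₁…D_7; terminal Gordon value at t=7 with g = 0.019; discount at r = 0.115.
D_1 = 6.3167
D_2 = 8.0607
D_3 = 10.2863
D_4 = 13.1264
D_5 = 14.1765
D_6 = 15.3106
D_7 = 16.5354
TV_7 = 16.8496/(0.115−0.019) = 175.5166
P₀ = Σ Dₜ/(1+r)ᵗ + TV_7/(1+r)^7 = 133.8946

$133.89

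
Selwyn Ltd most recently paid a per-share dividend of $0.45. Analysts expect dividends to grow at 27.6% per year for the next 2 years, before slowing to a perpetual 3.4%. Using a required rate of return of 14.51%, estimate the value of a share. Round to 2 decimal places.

$6.26

Two-stage DDM. Project D₁…D_2 at 0.276, terminal growth 0.034, discount at r = 0.1451.
D_1 = 0.5742
D_2 = 0.7327
Terminal value at t=2: TV = D_3/(r−g) = 0.7576/(0.1451−0.034) = 6.8190
P₀ = 0.5742/(1+0.1451)^1 + 0.7327/(1+0.1451)^2 + 6.8190/(1+0.1451)^2 = 6.2606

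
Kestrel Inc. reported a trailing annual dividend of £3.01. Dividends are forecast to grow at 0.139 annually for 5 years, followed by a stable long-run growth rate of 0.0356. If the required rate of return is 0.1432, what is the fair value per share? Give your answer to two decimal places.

Two-stage DDM. Project D₁…D_5 at 0.139, terminal growth 0.0356, discount at r = 0.1432.
D_1 = 3.4284
D_2 = 3.9049
D_3 = 4.4477
D_4 = 5.0660
D_5 = 5.7701
Terminal value at t=5: TV = D_6/(r−g) = 5.9755/(0.1432−0.0356) = 55.5348
P₀ = 3.4284/(1+0.1432)^1 + 3.9049/(1+0.1432)^2 + 4.4477/(1+0.1432)^3 + 5.0660/(1+0.1432)^4 + 5.7701/(1+0.1432)^5 + 55.5348/(1+0.1432)^5 = 43.3265

£43.33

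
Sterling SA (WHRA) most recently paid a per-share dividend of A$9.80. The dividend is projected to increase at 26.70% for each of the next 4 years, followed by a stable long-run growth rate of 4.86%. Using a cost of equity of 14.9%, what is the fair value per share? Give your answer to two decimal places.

A$201.68

Two-stage DDM. Project D₁…D_4 at 0.267, terminal growth 0.0486, discount at r = 0.149.
D_1 = 12.4166
D_2 = 15.7318
D_3 = 19.9322
D_4 = 25.2541
Terminal value at t=4: TV = D_5/(r−g) = 26.4815/(0.149−0.0486) = 263.7598
P₀ = 12.4166/(1+0.149)^1 + 15.7318/(1+0.149)^2 + 19.9322/(1+0.149)^3 + 25.2541/(1+0.149)^4 + 263.7598/(1+0.149)^4 = 201.6834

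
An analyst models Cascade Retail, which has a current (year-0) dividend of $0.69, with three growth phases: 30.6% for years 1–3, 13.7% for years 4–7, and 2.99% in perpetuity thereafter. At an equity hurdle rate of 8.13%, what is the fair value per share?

$38.36

Three-stage DDM. Project D₁…D_7; terminal Gordon value at t=7 with g = 0.0299; discount at r = 0.0813.
D_1 = 0.9011
D_2 = 1.1769
D_3 = 1.5370
D_4 = 1.7476
D_5 = 1.9870
D_6 = 2.2592
D_7 = 2.5687
TV_7 = 2.6455/(0.0813−0.0299) = 51.4698
P₀ = Σ Dₜ/(1+r)ᵗ + TV_7/(1+r)^7 = 38.3583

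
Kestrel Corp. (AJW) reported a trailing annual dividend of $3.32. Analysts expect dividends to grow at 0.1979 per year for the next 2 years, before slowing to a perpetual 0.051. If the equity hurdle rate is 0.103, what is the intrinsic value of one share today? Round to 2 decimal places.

Two-stage DDM. Project D₁…D_2 at 0.1979, terminal growth 0.051, discount at r = 0.103.
D_1 = 3.9770
D_2 = 4.7641
Terminal value at t=2: TV = D_3/(r−g) = 5.0071/(0.103−0.051) = 96.2894
P₀ = 3.9770/(1+0.103)^1 + 4.7641/(1+0.103)^2 + 96.2894/(1+0.103)^2 = 86.6673

$86.67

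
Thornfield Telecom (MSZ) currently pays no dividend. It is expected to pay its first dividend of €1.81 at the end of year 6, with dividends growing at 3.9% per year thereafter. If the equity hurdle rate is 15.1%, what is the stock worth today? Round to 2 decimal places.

Deferred-dividend DDM. At t=5 the remaining stream is a growing perpetuity with first payment D_6 = 1.81.
V_5 = D_6/(r−g) = 1.81/(0.151−0.039) = 16.1607
P₀ = V_5/(1+r)^5 = 16.1607/(1+0.151)^5 = 7.9999

€8.00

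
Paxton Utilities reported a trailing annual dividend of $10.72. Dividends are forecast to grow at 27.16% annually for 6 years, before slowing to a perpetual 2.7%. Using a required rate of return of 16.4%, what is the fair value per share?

Two-stage DDM. Project D₁…D_6 at 0.2716, terminal growth 0.027, discount at r = 0.164.
D_1 = 13.6316
D_2 = 17.3339
D_3 = 22.0418
D_4 = 28.0283
D_5 = 35.6408
D_6 = 45.3208
Terminal value at t=6: TV = D_7/(r−g) = 46.5445/(0.164−0.027) = 339.7409
P₀ = 13.6316/(1+0.164)^1 + 17.3339/(1+0.164)^2 + 22.0418/(1+0.164)^3 + 28.0283/(1+0.164)^4 + 35.6408/(1+0.164)^5 + 45.3208/(1+0.164)^6 + 339.7409/(1+0.164)^6 = 225.2430

$225.24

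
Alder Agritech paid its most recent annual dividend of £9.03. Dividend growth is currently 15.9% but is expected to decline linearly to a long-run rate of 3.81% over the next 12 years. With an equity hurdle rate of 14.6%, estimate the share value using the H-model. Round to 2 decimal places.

H-model: P₀ = D₀[(1+g_L) + H(g_S−g_L)]/(r−g_L), with H = 12/2 = 6.
P₀ = 9.03 × [(1+0.0381) + 6×(0.159−0.0381)] / (0.146−0.0381)
   = 9.03 × 1.7635 / 0.1079 = 147.5848

£147.58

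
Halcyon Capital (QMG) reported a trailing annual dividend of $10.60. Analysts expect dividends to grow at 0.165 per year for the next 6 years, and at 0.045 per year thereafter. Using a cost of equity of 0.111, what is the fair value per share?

$298.47

Two-stage DDM. Project D₁…D_6 at 0.165, terminal growth 0.045, discount at r = 0.111.
D_1 = 12.3490
D_2 = 14.3866
D_3 = 16.7604
D_4 = 19.5258
D_5 = 22.7476
D_6 = 26.5009
Terminal value at t=6: TV = D_7/(r−g) = 27.6935/(0.111−0.045) = 419.5984
P₀ = 12.3490/(1+0.111)^1 + 14.3866/(1+0.111)^2 + 16.7604/(1+0.111)^3 + 19.5258/(1+0.111)^4 + 22.7476/(1+0.111)^5 + 26.5009/(1+0.111)^6 + 419.5984/(1+0.111)^6 = 298.4654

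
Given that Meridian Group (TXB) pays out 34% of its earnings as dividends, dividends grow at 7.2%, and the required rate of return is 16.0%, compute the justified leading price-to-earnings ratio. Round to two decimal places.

Justified leading P/E = b/(r−g) = 0.34/(0.16−0.072) = 3.8636

3.86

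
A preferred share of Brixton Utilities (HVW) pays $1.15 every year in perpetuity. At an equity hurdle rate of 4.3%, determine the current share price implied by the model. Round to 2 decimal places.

$26.74

Zero-growth DDM (perpetuity): P₀ = D/r = 1.15 / 0.043 = 26.7442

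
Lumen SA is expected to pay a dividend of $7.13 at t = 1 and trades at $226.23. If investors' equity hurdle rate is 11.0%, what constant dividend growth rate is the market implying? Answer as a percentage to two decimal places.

From P₀ = D₁/(r − g), the implied growth is g = r − D₁/P₀.
g = 0.11 − 7.13/226.23 = 0.11 − 0.03152 = 0.07848

7.85%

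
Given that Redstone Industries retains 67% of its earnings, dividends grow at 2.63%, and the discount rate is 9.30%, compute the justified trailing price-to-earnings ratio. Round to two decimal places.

5.08

Payout ratio b = 1 − 0.67 = 0.33.
Justified trailing P/E = b(1+g)/(r−g) = 0.33×(1+0.0263)/(0.093−0.0263) = 5.0776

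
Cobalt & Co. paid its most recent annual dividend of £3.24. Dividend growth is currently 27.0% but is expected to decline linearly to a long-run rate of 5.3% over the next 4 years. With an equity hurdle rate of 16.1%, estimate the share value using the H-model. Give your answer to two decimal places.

H-model: P₀ = D₀[(1+g_L) + H(g_S−g_L)]/(r−g_L), with H = 4/2 = 2.
P₀ = 3.24 × [(1+0.053) + 2×(0.27−0.053)] / (0.161−0.053)
   = 3.24 × 1.4870 / 0.108 = 44.6100

£44.61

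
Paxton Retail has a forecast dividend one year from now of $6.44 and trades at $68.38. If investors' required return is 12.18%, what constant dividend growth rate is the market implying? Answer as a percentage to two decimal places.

2.76%

From P₀ = D₁/(r − g), the implied growth is g = r − D₁/P₀.
g = 0.1218 − 6.44/68.38 = 0.1218 − 0.09418 = 0.02762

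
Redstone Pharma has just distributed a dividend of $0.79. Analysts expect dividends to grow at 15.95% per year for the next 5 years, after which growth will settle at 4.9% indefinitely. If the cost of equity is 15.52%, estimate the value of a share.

Two-stage DDM. Project D₁…D_5 at 0.1595, terminal growth 0.049, discount at r = 0.1552.
D_1 = 0.9160
D_2 = 1.0621
D_3 = 1.2315
D_4 = 1.4279
D_5 = 1.6557
Terminal value at t=5: TV = D_6/(r−g) = 1.7368/(0.1552−0.049) = 16.3543
P₀ = 0.9160/(1+0.1552)^1 + 1.0621/(1+0.1552)^2 + 1.2315/(1+0.1552)^3 + 1.4279/(1+0.1552)^4 + 1.6557/(1+0.1552)^5 + 16.3543/(1+0.1552)^5 = 11.9439

$11.94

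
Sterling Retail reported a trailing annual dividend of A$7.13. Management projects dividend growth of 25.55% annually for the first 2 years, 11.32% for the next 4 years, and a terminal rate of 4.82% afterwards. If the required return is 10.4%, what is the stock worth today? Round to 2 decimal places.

A$234.05

Three-stage DDM. Project D₁…D_6; terminal Gordon value at t=6 with g = 0.0482; discount at r = 0.104.
D_1 = 8.9517
D_2 = 11.2389
D_3 = 12.5111
D_4 = 13.9274
D_5 = 15.5040
D_6 = 17.2590
TV_6 = 18.0909/(0.104−0.0482) = 324.2095
P₀ = Σ Dₜ/(1+r)ᵗ + TV_6/(1+r)^6 = 234.0543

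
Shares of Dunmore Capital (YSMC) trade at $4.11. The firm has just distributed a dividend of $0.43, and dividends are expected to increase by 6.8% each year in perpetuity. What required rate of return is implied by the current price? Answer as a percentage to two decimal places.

17.97%

Rearranging the constant-growth DDM: r = D₁/P₀ + g.
D₁ = 0.43 × (1 + 0.068) = 0.4592.
r = 0.4592 / 4.11 + 0.068 = 0.11174 + 0.068 = 0.17974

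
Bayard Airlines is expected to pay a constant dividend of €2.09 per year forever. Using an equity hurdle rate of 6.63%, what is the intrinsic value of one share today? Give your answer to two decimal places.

Zero-growth DDM (perpetuity): P₀ = D/r = 2.09 / 0.0663 = 31.5234

€31.52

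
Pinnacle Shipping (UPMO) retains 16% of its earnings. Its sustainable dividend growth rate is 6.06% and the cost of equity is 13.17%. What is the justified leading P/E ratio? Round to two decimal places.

11.81

Payout ratio b = 1 − 0.16 = 0.84.
Justified leading P/E = b/(r−g) = 0.84/(0.1317−0.0606) = 11.8143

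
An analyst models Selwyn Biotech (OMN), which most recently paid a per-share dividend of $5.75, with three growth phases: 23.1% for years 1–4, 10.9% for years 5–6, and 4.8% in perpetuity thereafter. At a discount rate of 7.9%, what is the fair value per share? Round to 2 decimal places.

$400.51

Three-stage DDM. Project D₁…D_6; terminal Gordon value at t=6 with g = 0.048; discount at r = 0.079.
D_1 = 7.0783
D_2 = 8.7133
D_3 = 10.7261
D_4 = 13.2038
D_5 = 14.6431
D_6 = 16.2391
TV_6 = 17.0186/(0.079−0.048) = 548.9879
P₀ = Σ Dₜ/(1+r)ᵗ + TV_6/(1+r)^6 = 400.5100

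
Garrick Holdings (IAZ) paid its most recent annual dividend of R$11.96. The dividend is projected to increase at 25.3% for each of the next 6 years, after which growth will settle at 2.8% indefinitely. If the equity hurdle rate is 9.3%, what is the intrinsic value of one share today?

Two-stage DDM. Project D₁…D_6 at 0.253, terminal growth 0.028, discount at r = 0.093.
D_1 = 14.9859
D_2 = 18.7773
D_3 = 23.5280
D_4 = 29.4805
D_5 = 36.9391
D_6 = 46.2847
Terminal value at t=6: TV = D_7/(r−g) = 47.5807/(0.093−0.028) = 732.0106
P₀ = 14.9859/(1+0.093)^1 + 18.7773/(1+0.093)^2 + 23.5280/(1+0.093)^3 + 29.4805/(1+0.093)^4 + 36.9391/(1+0.093)^5 + 46.2847/(1+0.093)^6 + 732.0106/(1+0.093)^6 = 548.2657

R$548.27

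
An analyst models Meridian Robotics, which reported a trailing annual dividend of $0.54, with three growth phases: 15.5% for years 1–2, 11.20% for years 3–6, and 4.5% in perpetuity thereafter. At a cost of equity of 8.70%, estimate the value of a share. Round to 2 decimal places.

$20.38

Three-stage DDM. Project D₁…D_6; terminal Gordon value at t=6 with g = 0.045; discount at r = 0.087.
D_1 = 0.6237
D_2 = 0.7204
D_3 = 0.8011
D_4 = 0.8908
D_5 = 0.9905
D_6 = 1.1015
TV_6 = 1.1510/(0.087−0.045) = 27.4059
P₀ = Σ Dₜ/(1+r)ᵗ + TV_6/(1+r)^6 = 20.3793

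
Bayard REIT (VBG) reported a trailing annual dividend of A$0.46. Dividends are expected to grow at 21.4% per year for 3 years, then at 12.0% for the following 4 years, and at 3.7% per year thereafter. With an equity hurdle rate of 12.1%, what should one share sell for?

A$11.14

Three-stage DDM. Project D₁…D_7; terminal Gordon value at t=7 with g = 0.037; discount at r = 0.121.
D_1 = 0.5584
D_2 = 0.6779
D_3 = 0.8230
D_4 = 0.9218
D_5 = 1.0324
D_6 = 1.1563
D_7 = 1.2950
TV_7 = 1.3430/(0.121−0.037) = 15.9877
P₀ = Σ Dₜ/(1+r)ᵗ + TV_7/(1+r)^7 = 11.1407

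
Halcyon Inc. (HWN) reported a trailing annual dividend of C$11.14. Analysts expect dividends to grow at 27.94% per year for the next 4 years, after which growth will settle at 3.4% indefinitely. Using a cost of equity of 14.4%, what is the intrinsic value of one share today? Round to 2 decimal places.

C$223.21

Two-stage DDM. Project D₁…D_4 at 0.2794, terminal growth 0.034, discount at r = 0.144.
D_1 = 14.2525
D_2 = 18.2347
D_3 = 23.3294
D_4 = 29.8477
Terminal value at t=4: TV = D_5/(r−g) = 30.8625/(0.144−0.034) = 280.5682
P₀ = 14.2525/(1+0.144)^1 + 18.2347/(1+0.144)^2 + 23.3294/(1+0.144)^3 + 29.8477/(1+0.144)^4 + 280.5682/(1+0.144)^4 = 223.2077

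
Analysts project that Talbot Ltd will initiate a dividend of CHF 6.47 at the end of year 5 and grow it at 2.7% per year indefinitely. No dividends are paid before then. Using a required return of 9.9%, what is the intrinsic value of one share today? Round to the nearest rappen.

CHF 61.60

Deferred-dividend DDM. At t=4 the remaining stream is a growing perpetuity with first payment D_5 = 6.47.
V_4 = D_5/(r−g) = 6.47/(0.099−0.027) = 89.8611
P₀ = V_4/(1+r)^4 = 89.8611/(1+0.099)^4 = 61.6000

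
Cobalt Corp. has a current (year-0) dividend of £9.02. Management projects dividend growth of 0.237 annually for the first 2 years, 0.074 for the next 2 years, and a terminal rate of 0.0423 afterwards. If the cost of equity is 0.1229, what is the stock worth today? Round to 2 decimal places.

£170.86

Three-stage DDM. Project D₁…D_4; terminal Gordon value at t=4 with g = 0.0423; discount at r = 0.1229.
D_1 = 11.1577
D_2 = 13.8021
D_3 = 14.8235
D_4 = 15.9204
TV_4 = 16.5939/(0.1229−0.0423) = 205.8791
P₀ = Σ Dₜ/(1+r)ᵗ + TV_4/(1+r)^4 = 170.8593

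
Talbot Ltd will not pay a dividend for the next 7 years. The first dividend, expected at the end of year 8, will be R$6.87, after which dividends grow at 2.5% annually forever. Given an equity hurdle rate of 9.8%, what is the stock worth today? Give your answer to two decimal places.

R$48.91

Deferred-dividend DDM. At t=7 the remaining stream is a growing perpetuity with first payment D_8 = 6.87.
V_7 = D_8/(r−g) = 6.87/(0.098−0.025) = 94.1096
P₀ = V_7/(1+r)^7 = 94.1096/(1+0.098)^7 = 48.9122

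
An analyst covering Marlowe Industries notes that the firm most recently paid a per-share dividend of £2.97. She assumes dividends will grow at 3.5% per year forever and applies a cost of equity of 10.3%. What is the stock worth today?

Gordon growth model: P₀ = D₁/(r − g). D₁ = 2.97 × (1 + 0.035) = 3.0739.
P₀ = 3.0739 / (0.103 − 0.035) = 3.0739 / 0.068 = 45.2051

£45.21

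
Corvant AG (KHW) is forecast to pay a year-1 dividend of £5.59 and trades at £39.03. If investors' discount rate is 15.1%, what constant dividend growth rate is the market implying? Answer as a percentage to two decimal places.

From P₀ = D₁/(r − g), the implied growth is g = r − D₁/P₀.
g = 0.151 − 5.59/39.03 = 0.151 − 0.14322 = 0.00778

0.78%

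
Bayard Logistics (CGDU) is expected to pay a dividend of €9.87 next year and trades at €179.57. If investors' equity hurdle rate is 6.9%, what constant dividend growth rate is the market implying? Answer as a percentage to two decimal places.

From P₀ = D₁/(r − g), the implied growth is g = r − D₁/P₀.
g = 0.069 − 9.87/179.57 = 0.069 − 0.05496 = 0.01404

1.40%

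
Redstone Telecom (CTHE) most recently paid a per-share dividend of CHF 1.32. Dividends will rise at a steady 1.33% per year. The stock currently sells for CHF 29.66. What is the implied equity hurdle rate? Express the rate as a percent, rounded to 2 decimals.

5.84%

Rearranging the constant-growth DDM: r = D₁/P₀ + g.
D₁ = 1.32 × (1 + 0.0133) = 1.3376.
r = 1.3376 / 29.66 + 0.0133 = 0.04510 + 0.0133 = 0.05840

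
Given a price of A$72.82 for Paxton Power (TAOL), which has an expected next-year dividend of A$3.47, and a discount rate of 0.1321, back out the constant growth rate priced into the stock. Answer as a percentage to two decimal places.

8.44%

From P₀ = D₁/(r − g), the implied growth is g = r − D₁/P₀.
g = 0.1321 − 3.47/72.82 = 0.1321 − 0.04765 = 0.08445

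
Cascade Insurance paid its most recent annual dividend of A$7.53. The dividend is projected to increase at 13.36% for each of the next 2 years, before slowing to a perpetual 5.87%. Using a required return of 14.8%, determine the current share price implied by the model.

Two-stage DDM. Project D₁…D_2 at 0.1336, terminal growth 0.0587, discount at r = 0.148.
D_1 = 8.5360
D_2 = 9.6764
Terminal value at t=2: TV = D_3/(r−g) = 10.2444/(0.148−0.0587) = 114.7192
P₀ = 8.5360/(1+0.148)^1 + 9.6764/(1+0.148)^2 + 114.7192/(1+0.148)^2 = 101.8245

A$101.82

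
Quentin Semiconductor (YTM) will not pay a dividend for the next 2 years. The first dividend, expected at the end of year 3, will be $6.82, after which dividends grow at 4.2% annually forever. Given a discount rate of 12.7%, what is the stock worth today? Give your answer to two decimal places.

$63.17

Deferred-dividend DDM. At t=2 the remaining stream is a growing perpetuity with first payment D_3 = 6.82.
V_2 = D_3/(r−g) = 6.82/(0.127−0.042) = 80.2353
P₀ = V_2/(1+r)^2 = 80.2353/(1+0.127)^2 = 63.1710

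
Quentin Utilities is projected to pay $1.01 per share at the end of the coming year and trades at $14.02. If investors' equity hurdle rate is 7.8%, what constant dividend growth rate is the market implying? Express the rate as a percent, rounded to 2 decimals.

From P₀ = D₁/(r − g), the implied growth is g = r − D₁/P₀.
g = 0.078 − 1.01/14.02 = 0.078 − 0.07204 = 0.00596

0.60%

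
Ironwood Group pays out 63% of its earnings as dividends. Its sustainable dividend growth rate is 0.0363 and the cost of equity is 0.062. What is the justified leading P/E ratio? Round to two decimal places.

24.51

Justified leading P/E = b/(r−g) = 0.63/(0.062−0.0363) = 24.5136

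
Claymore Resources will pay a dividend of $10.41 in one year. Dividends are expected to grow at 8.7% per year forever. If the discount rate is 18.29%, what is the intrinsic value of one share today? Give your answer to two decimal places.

Gordon growth model: P₀ = D₁/(r − g), with D₁ = 10.41 given directly.
P₀ = 10.4100 / (0.1829 − 0.087) = 10.4100 / 0.0959 = 108.5506

$108.55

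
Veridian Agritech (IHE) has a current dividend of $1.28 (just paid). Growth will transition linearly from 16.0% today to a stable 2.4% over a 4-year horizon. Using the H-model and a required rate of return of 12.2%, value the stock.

H-model: P₀ = D₀[(1+g_L) + H(g_S−g_L)]/(r−g_L), with H = 4/2 = 2.
P₀ = 1.28 × [(1+0.024) + 2×(0.16−0.024)] / (0.122−0.024)
   = 1.28 × 1.2960 / 0.098 = 16.9273

$16.93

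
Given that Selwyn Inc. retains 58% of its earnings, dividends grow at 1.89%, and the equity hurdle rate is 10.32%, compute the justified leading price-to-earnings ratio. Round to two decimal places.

Payout ratio b = 1 − 0.58 = 0.42.
Justified leading P/E = b/(r−g) = 0.42/(0.1032−0.0189) = 4.9822

4.98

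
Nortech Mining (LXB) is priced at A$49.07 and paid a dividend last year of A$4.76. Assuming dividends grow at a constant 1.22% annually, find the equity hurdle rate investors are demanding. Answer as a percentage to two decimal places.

11.04%

Rearranging the constant-growth DDM: r = D₁/P₀ + g.
D₁ = 4.76 × (1 + 0.0122) = 4.8181.
r = 4.8181 / 49.07 + 0.0122 = 0.09819 + 0.0122 = 0.11039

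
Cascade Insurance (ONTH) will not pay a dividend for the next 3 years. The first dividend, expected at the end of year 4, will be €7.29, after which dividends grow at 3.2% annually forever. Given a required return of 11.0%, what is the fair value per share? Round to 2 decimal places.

Deferred-dividend DDM. At t=3 the remaining stream is a growing perpetuity with first payment D_4 = 7.29.
V_3 = D_4/(r−g) = 7.29/(0.11−0.032) = 93.4615
P₀ = V_3/(1+r)^3 = 93.4615/(1+0.11)^3 = 68.3383

€68.34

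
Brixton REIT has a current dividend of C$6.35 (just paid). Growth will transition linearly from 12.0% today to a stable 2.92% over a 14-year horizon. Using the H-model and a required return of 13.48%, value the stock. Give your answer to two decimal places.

C$100.11

H-model: P₀ = D₀[(1+g_L) + H(g_S−g_L)]/(r−g_L), with H = 14/2 = 7.
P₀ = 6.35 × [(1+0.0292) + 7×(0.12−0.0292)] / (0.1348−0.0292)
   = 6.35 × 1.6648 / 0.1056 = 100.1087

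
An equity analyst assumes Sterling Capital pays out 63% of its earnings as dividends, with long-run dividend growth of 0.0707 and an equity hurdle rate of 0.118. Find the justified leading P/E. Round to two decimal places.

Justified leading P/E = b/(r−g) = 0.63/(0.118−0.0707) = 13.3192

13.32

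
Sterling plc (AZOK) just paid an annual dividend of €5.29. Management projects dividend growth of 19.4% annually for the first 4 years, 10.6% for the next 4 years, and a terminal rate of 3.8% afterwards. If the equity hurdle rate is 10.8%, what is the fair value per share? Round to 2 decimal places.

€159.02

Three-stage DDM. Project D₁…D_8; terminal Gordon value at t=8 with g = 0.038; discount at r = 0.108.
D_1 = 6.3163
D_2 = 7.5416
D_3 = 9.0047
D_4 = 10.7516
D_5 = 11.8913
D_6 = 13.1517
D_7 = 14.5458
D_8 = 16.0877
TV_8 = 16.6990/(0.108−0.038) = 238.5573
P₀ = Σ Dₜ/(1+r)ᵗ + TV_8/(1+r)^8 = 159.0241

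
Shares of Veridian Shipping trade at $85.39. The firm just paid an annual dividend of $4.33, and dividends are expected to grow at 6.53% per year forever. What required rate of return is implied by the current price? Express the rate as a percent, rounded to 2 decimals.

11.93%

Rearranging the constant-growth DDM: r = D₁/P₀ + g.
D₁ = 4.33 × (1 + 0.0653) = 4.6127.
r = 4.6127 / 85.39 + 0.0653 = 0.05402 + 0.0653 = 0.11932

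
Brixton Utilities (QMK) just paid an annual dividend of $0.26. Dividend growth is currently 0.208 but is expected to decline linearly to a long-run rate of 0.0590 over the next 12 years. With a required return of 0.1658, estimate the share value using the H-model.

$4.75

H-model: P₀ = D₀[(1+g_L) + H(g_S−g_L)]/(r−g_L), with H = 12/2 = 6.
P₀ = 0.26 × [(1+0.059) + 6×(0.208−0.059)] / (0.1658−0.059)
   = 0.26 × 1.9530 / 0.1068 = 4.7545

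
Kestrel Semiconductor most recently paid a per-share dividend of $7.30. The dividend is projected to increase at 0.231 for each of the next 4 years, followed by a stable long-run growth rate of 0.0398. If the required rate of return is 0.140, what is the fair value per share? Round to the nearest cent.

Two-stage DDM. Project D₁…D_4 at 0.231, terminal growth 0.0398, discount at r = 0.14.
D_1 = 8.9863
D_2 = 11.0621
D_3 = 13.6175
D_4 = 16.7631
Terminal value at t=4: TV = D_5/(r−g) = 17.4303/(0.14−0.0398) = 173.9551
P₀ = 8.9863/(1+0.14)^1 + 11.0621/(1+0.14)^2 + 13.6175/(1+0.14)^3 + 16.7631/(1+0.14)^4 + 173.9551/(1+0.14)^4 = 138.5066

$138.51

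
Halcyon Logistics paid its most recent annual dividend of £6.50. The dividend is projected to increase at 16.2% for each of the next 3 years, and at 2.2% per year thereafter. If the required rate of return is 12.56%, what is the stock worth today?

Two-stage DDM. Project D₁…D_3 at 0.162, terminal growth 0.022, discount at r = 0.1256.
D_1 = 7.5530
D_2 = 8.7766
D_3 = 10.1984
Terminal value at t=3: TV = D_4/(r−g) = 10.4228/(0.1256−0.022) = 100.6058
P₀ = 7.5530/(1+0.1256)^1 + 8.7766/(1+0.1256)^2 + 10.1984/(1+0.1256)^3 + 100.6058/(1+0.1256)^3 = 91.3343

£91.33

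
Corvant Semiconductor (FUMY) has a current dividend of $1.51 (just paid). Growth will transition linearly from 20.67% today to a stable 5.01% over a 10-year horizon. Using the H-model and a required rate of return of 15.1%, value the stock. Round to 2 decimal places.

H-model: P₀ = D₀[(1+g_L) + H(g_S−g_L)]/(r−g_L), with H = 10/2 = 5.
P₀ = 1.51 × [(1+0.0501) + 5×(0.2067−0.0501)] / (0.151−0.0501)
   = 1.51 × 1.8331 / 0.1009 = 27.4329

$27.43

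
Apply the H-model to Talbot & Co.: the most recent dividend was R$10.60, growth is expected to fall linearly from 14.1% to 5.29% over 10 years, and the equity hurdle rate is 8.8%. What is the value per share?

R$451.00

H-model: P₀ = D₀[(1+g_L) + H(g_S−g_L)]/(r−g_L), with H = 10/2 = 5.
P₀ = 10.60 × [(1+0.0529) + 5×(0.141−0.0529)] / (0.088−0.0529)
   = 10.60 × 1.4934 / 0.0351 = 450.9983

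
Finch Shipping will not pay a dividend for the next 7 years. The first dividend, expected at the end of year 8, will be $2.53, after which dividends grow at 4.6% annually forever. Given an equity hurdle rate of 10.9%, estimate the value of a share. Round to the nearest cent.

Deferred-dividend DDM. At t=7 the remaining stream is a growing perpetuity with first payment D_8 = 2.53.
V_7 = D_8/(r−g) = 2.53/(0.109−0.046) = 40.1587
P₀ = V_7/(1+r)^7 = 40.1587/(1+0.109)^7 = 19.4652

$19.47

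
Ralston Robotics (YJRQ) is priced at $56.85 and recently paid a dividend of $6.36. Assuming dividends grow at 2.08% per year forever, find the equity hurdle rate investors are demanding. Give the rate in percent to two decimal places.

Rearranging the constant-growth DDM: r = D₁/P₀ + g.
D₁ = 6.36 × (1 + 0.0208) = 6.4923.
r = 6.4923 / 56.85 + 0.0208 = 0.11420 + 0.0208 = 0.13500

13.50%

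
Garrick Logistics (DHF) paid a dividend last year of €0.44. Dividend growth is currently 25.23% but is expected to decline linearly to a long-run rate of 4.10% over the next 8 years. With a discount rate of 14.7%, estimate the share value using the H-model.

H-model: P₀ = D₀[(1+g_L) + H(g_S−g_L)]/(r−g_L), with H = 8/2 = 4.
P₀ = 0.44 × [(1+0.041) + 4×(0.2523−0.041)] / (0.147−0.041)
   = 0.44 × 1.8862 / 0.106 = 7.8295

€7.83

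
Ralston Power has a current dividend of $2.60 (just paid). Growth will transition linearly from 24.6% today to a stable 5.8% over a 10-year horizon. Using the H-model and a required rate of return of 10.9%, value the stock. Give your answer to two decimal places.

H-model: P₀ = D₀[(1+g_L) + H(g_S−g_L)]/(r−g_L), with H = 10/2 = 5.
P₀ = 2.60 × [(1+0.058) + 5×(0.246−0.058)] / (0.109−0.058)
   = 2.60 × 1.9980 / 0.051 = 101.8588

$101.86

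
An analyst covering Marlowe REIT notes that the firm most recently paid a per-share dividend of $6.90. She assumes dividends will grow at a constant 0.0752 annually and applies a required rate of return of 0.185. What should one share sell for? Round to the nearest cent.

Gordon growth model: P₀ = D₁/(r − g). D₁ = 6.90 × (1 + 0.0752) = 7.4189.
P₀ = 7.4189 / (0.185 − 0.0752) = 7.4189 / 0.1098 = 67.5672

$67.57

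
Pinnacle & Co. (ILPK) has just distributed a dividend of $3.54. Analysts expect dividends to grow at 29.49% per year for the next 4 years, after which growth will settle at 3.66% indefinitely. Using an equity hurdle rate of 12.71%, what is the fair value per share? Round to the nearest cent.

Two-stage DDM. Project D₁…D_4 at 0.2949, terminal growth 0.0366, discount at r = 0.1271.
D_1 = 4.5839
D_2 = 5.9358
D_3 = 7.6862
D_4 = 9.9529
Terminal value at t=4: TV = D_5/(r−g) = 10.3171/(0.1271−0.0366) = 114.0016
P₀ = 4.5839/(1+0.1271)^1 + 5.9358/(1+0.1271)^2 + 7.6862/(1+0.1271)^3 + 9.9529/(1+0.1271)^4 + 114.0016/(1+0.1271)^4 = 90.9167

$90.92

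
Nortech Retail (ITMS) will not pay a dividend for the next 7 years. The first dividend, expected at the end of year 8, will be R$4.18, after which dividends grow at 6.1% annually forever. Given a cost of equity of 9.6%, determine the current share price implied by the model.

Deferred-dividend DDM. At t=7 the remaining stream is a growing perpetuity with first payment D_8 = 4.18.
V_7 = D_8/(r−g) = 4.18/(0.096−0.061) = 119.4286
P₀ = V_7/(1+r)^7 = 119.4286/(1+0.096)^7 = 62.8687

R$62.87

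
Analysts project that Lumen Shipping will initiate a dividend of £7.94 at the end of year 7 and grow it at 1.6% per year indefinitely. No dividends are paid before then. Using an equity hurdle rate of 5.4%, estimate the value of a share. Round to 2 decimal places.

£152.40

Deferred-dividend DDM. At t=6 the remaining stream is a growing perpetuity with first payment D_7 = 7.94.
V_6 = D_7/(r−g) = 7.94/(0.054−0.016) = 208.9474
P₀ = V_6/(1+r)^6 = 208.9474/(1+0.054)^6 = 152.4029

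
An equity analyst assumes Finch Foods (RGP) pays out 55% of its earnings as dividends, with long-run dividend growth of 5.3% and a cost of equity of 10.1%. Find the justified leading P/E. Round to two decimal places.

11.46

Justified leading P/E = b/(r−g) = 0.55/(0.101−0.053) = 11.4583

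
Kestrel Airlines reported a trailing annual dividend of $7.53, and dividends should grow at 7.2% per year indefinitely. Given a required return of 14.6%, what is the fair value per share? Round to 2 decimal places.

Gordon growth model: P₀ = D₁/(r − g). D₁ = 7.53 × (1 + 0.072) = 8.0722.
P₀ = 8.0722 / (0.146 − 0.072) = 8.0722 / 0.074 = 109.0832

$109.08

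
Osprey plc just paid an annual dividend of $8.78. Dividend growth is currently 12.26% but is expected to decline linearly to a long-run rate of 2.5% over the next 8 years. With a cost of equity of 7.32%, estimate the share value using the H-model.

$257.83

H-model: P₀ = D₀[(1+g_L) + H(g_S−g_L)]/(r−g_L), with H = 8/2 = 4.
P₀ = 8.78 × [(1+0.025) + 4×(0.1226−0.025)] / (0.0732−0.025)
   = 8.78 × 1.4154 / 0.0482 = 257.8260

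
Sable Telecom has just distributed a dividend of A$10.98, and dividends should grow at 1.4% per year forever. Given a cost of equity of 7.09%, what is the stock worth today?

A$195.67

Gordon growth model: P₀ = D₁/(r − g). D₁ = 10.98 × (1 + 0.014) = 11.1337.
P₀ = 11.1337 / (0.0709 − 0.014) = 11.1337 / 0.0569 = 195.6717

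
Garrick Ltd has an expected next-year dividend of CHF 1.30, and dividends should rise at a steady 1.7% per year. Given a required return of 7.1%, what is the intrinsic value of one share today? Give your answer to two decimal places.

CHF 24.07

Gordon growth model: P₀ = D₁/(r − g), with D₁ = 1.30 given directly.
P₀ = 1.3000 / (0.071 − 0.017) = 1.3000 / 0.054 = 24.0741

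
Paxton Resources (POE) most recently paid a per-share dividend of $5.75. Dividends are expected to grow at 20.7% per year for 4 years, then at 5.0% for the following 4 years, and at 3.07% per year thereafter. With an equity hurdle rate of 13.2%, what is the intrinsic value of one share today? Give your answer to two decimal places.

Three-stage DDM. Project D₁…D_8; terminal Gordon value at t=8 with g = 0.0307; discount at r = 0.132.
D_1 = 6.9403
D_2 = 8.3769
D_3 = 10.1109
D_4 = 12.2039
D_5 = 12.8140
D_6 = 13.4547
D_7 = 14.1275
D_8 = 14.8339
TV_8 = 15.2893/(0.132−0.0307) = 150.9305
P₀ = Σ Dₜ/(1+r)ᵗ + TV_8/(1+r)^8 = 107.7677

$107.77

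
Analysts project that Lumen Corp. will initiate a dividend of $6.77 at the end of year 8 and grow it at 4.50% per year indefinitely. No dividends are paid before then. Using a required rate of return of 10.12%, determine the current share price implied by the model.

$61.35

Deferred-dividend DDM. At t=7 the remaining stream is a growing perpetuity with first payment D_8 = 6.77.
V_7 = D_8/(r−g) = 6.77/(0.1012−0.045) = 120.4626
P₀ = V_7/(1+r)^7 = 120.4626/(1+0.1012)^7 = 61.3464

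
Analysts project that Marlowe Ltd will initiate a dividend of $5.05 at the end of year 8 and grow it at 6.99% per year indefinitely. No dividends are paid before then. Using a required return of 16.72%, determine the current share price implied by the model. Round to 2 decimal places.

$17.59

Deferred-dividend DDM. At t=7 the remaining stream is a growing perpetuity with first payment D_8 = 5.05.
V_7 = D_8/(r−g) = 5.05/(0.1672−0.0699) = 51.9013
P₀ = V_7/(1+r)^7 = 51.9013/(1+0.1672)^7 = 17.5858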